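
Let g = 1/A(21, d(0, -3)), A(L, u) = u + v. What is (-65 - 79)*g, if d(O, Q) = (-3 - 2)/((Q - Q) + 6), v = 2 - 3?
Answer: 864/11 ≈ 78.545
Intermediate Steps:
v = -1
d(O, Q) = -⅚ (d(O, Q) = -5/(0 + 6) = -5/6 = -5*⅙ = -⅚)
A(L, u) = -1 + u (A(L, u) = u - 1 = -1 + u)
g = -6/11 (g = 1/(-1 - ⅚) = 1/(-11/6) = -6/11 ≈ -0.54545)
(-65 - 79)*g = (-65 - 79)*(-6/11) = -144*(-6/11) = 864/11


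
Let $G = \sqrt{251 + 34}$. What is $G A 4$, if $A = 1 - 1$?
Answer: $0$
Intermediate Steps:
$A = 0$ ($A = 1 - 1 = 0$)
$G = \sqrt{285} \approx 16.882$
$G A 4 = \sqrt{285} \cdot 0 \cdot 4 = \sqrt{285} \cdot 0 = 0$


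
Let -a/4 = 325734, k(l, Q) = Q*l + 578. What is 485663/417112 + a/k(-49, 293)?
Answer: 183387397103/1915795416 ≈ 95.724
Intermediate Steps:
k(l, Q) = 578 + Q*l
a = -1302936 (a = -4*325734 = -1302936)
485663/417112 + a/k(-49, 293) = 485663/417112 - 1302936/(578 + 293*(-49)) = 485663*(1/417112) - 1302936/(578 - 14357) = 485663/417112 - 1302936/(-13779) = 485663/417112 - 1302936*(-1/13779) = 485663/417112 + 434312/4593 = 183387397103/1915795416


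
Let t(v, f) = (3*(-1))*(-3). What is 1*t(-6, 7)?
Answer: 9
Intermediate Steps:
t(v, f) = 9 (t(v, f) = -3*(-3) = 9)
1*t(-6, 7) = 1*9 = 9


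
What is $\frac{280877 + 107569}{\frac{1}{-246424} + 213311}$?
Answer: $\frac{95722417104}{52564949863} \approx 1.821$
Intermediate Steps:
$\frac{280877 + 107569}{\frac{1}{-246424} + 213311} = \frac{388446}{- \frac{1}{246424} + 213311} = \frac{388446}{\frac{52564949863}{246424}} = 388446 \cdot \frac{246424}{52564949863} = \frac{95722417104}{52564949863}$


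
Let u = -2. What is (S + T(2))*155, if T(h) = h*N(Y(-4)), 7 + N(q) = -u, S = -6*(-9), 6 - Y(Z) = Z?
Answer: 6820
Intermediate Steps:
Y(Z) = 6 - Z
S = 54
N(q) = -5 (N(q) = -7 - 1*(-2) = -7 + 2 = -5)
T(h) = -5*h (T(h) = h*(-5) = -5*h)
(S + T(2))*155 = (54 - 5*2)*155 = (54 - 10)*155 = 44*155 = 6820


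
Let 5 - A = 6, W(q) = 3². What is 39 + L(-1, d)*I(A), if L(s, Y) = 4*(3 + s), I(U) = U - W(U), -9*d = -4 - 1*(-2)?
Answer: -41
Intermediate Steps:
W(q) = 9
d = 2/9 (d = -(-4 - 1*(-2))/9 = -(-4 + 2)/9 = -⅑*(-2) = 2/9 ≈ 0.22222)
A = -1 (A = 5 - 1*6 = 5 - 6 = -1)
I(U) = -9 + U (I(U) = U - 1*9 = U - 9 = -9 + U)
L(s, Y) = 12 + 4*s
39 + L(-1, d)*I(A) = 39 + (12 + 4*(-1))*(-9 - 1) = 39 + (12 - 4)*(-10) = 39 + 8*(-10) = 39 - 80 = -41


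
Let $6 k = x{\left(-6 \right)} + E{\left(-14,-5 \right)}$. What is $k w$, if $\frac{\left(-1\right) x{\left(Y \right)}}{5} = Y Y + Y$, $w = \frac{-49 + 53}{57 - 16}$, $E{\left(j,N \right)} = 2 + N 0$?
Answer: $- \frac{296}{123} \approx -2.4065$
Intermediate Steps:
$E{\left(j,N \right)} = 2$ ($E{\left(j,N \right)} = 2 + 0 = 2$)
$w = \frac{4}{41} \approx 0.097561$
$x{\left(Y \right)} = - 5 Y - 5 Y^{2}$ ($x{\left(Y \right)} = - 5 \left(Y Y + Y\right) = - 5 \left(Y^{2} + Y\right) = - 5 \left(Y + Y^{2}\right) = - 5 Y - 5 Y^{2}$)
$k = - \frac{74}{3}$ ($k = \frac{\left(-5\right) \left(-6\right) \left(1 - 6\right) + 2}{6} = \frac{\left(-5\right) \left(-6\right) \left(-5\right) + 2}{6} = \frac{-150 + 2}{6} = \frac{1}{6} \left(-148\right) = - \frac{74}{3} \approx -24.667$)
$k w = \left(- \frac{74}{3}\right) \frac{4}{41} = - \frac{296}{123}$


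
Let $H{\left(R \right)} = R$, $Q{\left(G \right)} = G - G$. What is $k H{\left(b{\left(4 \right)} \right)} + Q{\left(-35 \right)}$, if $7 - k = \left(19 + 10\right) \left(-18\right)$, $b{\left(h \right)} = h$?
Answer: $2116$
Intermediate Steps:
$Q{\left(G \right)} = 0$
$k = 529$ ($k = 7 - \left(19 + 10\right) \left(-18\right) = 7 - 29 \left(-18\right) = 7 - -522 = 7 + 522 = 529$)
$k H{\left(b{\left(4 \right)} \right)} + Q{\left(-35 \right)} = 529 \cdot 4 + 0 = 2116 + 0 = 2116$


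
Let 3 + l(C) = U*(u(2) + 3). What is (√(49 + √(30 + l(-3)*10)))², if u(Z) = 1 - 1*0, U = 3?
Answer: 49 + 2*√30 ≈ 59.954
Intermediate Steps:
u(Z) = 1 (u(Z) = 1 + 0 = 1)
l(C) = 9 (l(C) = -3 + 3*(1 + 3) = -3 + 3*4 = -3 + 12 = 9)
(√(49 + √(30 + l(-3)*10)))² = (√(49 + √(30 + 9*10)))² = (√(49 + √(30 + 90)))² = (√(49 + √120))² = (√(49 + 2*√30))² = 49 + 2*√30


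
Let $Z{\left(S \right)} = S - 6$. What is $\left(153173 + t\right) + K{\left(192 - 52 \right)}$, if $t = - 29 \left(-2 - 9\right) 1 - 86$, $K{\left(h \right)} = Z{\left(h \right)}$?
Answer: $153540$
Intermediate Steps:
$Z{\left(S \right)} = -6 + S$
$K{\left(h \right)} = -6 + h$
$t = 233$ ($t = - 29 \left(-2 - 9\right) 1 - 86 = - 29 \left(\left(-11\right) 1\right) - 86 = \left(-29\right) \left(-11\right) - 86 = 319 - 86 = 233$)
$\left(153173 + t\right) + K{\left(192 - 52 \right)} = \left(153173 + 233\right) + \left(-6 + \left(192 - 52\right)\right) = 153406 + \left(-6 + 140\right) = 153406 + 134 = 153540$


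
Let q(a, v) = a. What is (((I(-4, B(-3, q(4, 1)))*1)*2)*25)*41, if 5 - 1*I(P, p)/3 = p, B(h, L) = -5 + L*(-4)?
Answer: 159900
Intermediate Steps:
B(h, L) = -5 - 4*L
I(P, p) = 15 - 3*p
(((I(-4, B(-3, q(4, 1)))*1)*2)*25)*41 = ((((15 - 3*(-5 - 4*4))*1)*2)*25)*41 = ((((15 - 3*(-5 - 16))*1)*2)*25)*41 = ((((15 - 3*(-21))*1)*2)*25)*41 = ((((15 + 63)*1)*2)*25)*41 = (((78*1)*2)*25)*41 = ((78*2)*25)*41 = (156*25)*41 = 3900*41 = 159900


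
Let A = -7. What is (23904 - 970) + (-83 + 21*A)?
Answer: 22704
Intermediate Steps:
(23904 - 970) + (-83 + 21*A) = (23904 - 970) + (-83 + 21*(-7)) = 22934 + (-83 - 147) = 22934 - 230 = 22704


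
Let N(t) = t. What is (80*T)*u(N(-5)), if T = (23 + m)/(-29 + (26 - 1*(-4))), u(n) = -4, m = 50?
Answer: -23360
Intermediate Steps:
T = 73 (T = (23 + 50)/(-29 + (26 - 1*(-4))) = 73/(-29 + (26 + 4)) = 73/(-29 + 30) = 73/1 = 73*1 = 73)
(80*T)*u(N(-5)) = (80*73)*(-4) = 5840*(-4) = -23360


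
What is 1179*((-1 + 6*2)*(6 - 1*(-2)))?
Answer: 103752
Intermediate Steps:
1179*((-1 + 6*2)*(6 - 1*(-2))) = 1179*((-1 + 12)*(6 + 2)) = 1179*(11*8) = 1179*88 = 103752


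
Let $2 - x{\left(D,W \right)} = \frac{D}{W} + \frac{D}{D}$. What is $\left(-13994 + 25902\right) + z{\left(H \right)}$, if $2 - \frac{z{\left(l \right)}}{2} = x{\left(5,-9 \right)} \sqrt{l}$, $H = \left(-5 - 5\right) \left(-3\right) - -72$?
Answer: $11912 - \frac{28 \sqrt{102}}{9} \approx 11881.0$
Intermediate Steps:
$x{\left(D,W \right)} = 1 - \frac{D}{W}$ ($x{\left(D,W \right)} = 2 - \left(\frac{D}{W} + \frac{D}{D}\right) = 2 - \left(\frac{D}{W} + 1\right) = 2 - \left(1 + \frac{D}{W}\right) = 1 - \frac{D}{W}$)
$H = 102$ ($H = \left(-10\right) \left(-3\right) + 72 = 30 + 72 = 102$)
$z{\left(l \right)} = 4 - \frac{28 \sqrt{l}}{9}$ ($z{\left(l \right)} = 4 - 2 \frac{-9 - 5}{-9} \sqrt{l} = 4 - 2 - \frac{-9 - 5}{9} \sqrt{l} = 4 - 2 \left(- \frac{1}{9}\right) \left(-14\right) \sqrt{l} = 4 - 2 \frac{14 \sqrt{l}}{9} = 4 - \frac{28 \sqrt{l}}{9}$)
$\left(-13994 + 25902\right) + z{\left(H \right)} = \left(-13994 + 25902\right) + \left(4 - \frac{28 \sqrt{102}}{9}\right) = 11908 + \left(4 - \frac{28 \sqrt{102}}{9}\right) = 11912 - \frac{28 \sqrt{102}}{9}$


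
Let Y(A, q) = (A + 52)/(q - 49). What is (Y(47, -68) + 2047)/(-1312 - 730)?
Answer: -13300/13273 ≈ -1.0020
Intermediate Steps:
Y(A, q) = (52 + A)/(-49 + q)
(Y(47, -68) + 2047)/(-1312 - 730) = ((52 + 47)/(-49 - 68) + 2047)/(-1312 - 730) = (99/(-117) + 2047)/(-2042) = (-1/117*99 + 2047)*(-1/2042) = (-11/13 + 2047)*(-1/2042) = (26600/13)*(-1/2042) = -13300/13273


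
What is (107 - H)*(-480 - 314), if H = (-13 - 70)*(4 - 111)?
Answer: 6966556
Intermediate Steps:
H = 8881 (H = -83*(-107) = 8881)
(107 - H)*(-480 - 314) = (107 - 1*8881)*(-480 - 314) = (107 - 8881)*(-794) = -8774*(-794) = 6966556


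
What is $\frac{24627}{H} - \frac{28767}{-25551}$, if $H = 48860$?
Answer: $\frac{678266699}{416140620} \approx 1.6299$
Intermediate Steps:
$\frac{24627}{H} - \frac{28767}{-25551} = \frac{24627}{48860} - \frac{28767}{-25551} = 24627 \cdot \frac{1}{48860} - - \frac{9589}{8517} = \frac{24627}{48860} + \frac{9589}{8517} = \frac{678266699}{416140620}$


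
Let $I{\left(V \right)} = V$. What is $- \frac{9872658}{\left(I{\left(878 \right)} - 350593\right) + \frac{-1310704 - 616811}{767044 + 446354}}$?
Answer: $\frac{173615412636}{6149933465} \approx 28.23$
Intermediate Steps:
$- \frac{9872658}{\left(I{\left(878 \right)} - 350593\right) + \frac{-1310704 - 616811}{767044 + 446354}} = - \frac{9872658}{\left(878 - 350593\right) + \frac{-1310704 - 616811}{767044 + 446354}} = - \frac{9872658}{-349715 - \frac{1927515}{1213398}} = - \frac{9872658}{-349715 - \frac{642505}{404466}} = - \frac{9872658}{- \frac{141448469695}{404466}} = \left(-9872658\right) \left(- \frac{404466}{141448469695}\right) = \frac{173615412636}{6149933465}$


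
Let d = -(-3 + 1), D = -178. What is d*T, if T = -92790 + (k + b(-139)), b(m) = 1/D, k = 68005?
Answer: -4411731/89 ≈ -49570.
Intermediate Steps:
b(m) = -1/178 (b(m) = 1/(-178) = -1/178)
d = 2 (d = -1*(-2) = 2)
T = -4411731/178 (T = -92790 + (68005 - 1/178) = -92790 + 12104889/178 = -4411731/178 ≈ -24785.)
d*T = 2*(-4411731/178) = -4411731/89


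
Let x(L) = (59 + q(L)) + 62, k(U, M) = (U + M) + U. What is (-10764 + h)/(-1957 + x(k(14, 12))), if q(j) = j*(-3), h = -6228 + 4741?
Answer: 12251/1956 ≈ 6.2633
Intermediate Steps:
k(U, M) = M + 2*U (k(U, M) = (M + U) + U = M + 2*U)
h = -1487
q(j) = -3*j
x(L) = 121 - 3*L (x(L) = (59 - 3*L) + 62 = 121 - 3*L)
(-10764 + h)/(-1957 + x(k(14, 12))) = (-10764 - 1487)/(-1957 + (121 - 3*(12 + 2*14))) = -12251/(-1957 + (121 - 3*(12 + 28))) = -12251/(-1957 + (121 - 3*40)) = -12251/(-1957 + (121 - 120)) = -12251/(-1957 + 1) = -12251/(-1956) = -12251*(-1/1956) = 12251/1956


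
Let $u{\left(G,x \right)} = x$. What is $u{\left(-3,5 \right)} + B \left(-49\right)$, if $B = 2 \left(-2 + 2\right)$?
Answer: $5$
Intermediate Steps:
$B = 0$ ($B = 2 \cdot 0 = 0$)
$u{\left(-3,5 \right)} + B \left(-49\right) = 5 + 0 \left(-49\right) = 5 + 0 = 5$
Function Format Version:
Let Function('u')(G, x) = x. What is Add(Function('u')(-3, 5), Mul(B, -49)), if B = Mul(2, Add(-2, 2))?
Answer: 5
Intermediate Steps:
B = 0 (B = Mul(2, 0) = 0)
Add(Function('u')(-3, 5), Mul(B, -49)) = Add(5, Mul(0, -49)) = Add(5, 0) = 5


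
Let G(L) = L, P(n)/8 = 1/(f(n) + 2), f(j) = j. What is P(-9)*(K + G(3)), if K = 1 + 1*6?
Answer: -80/7 ≈ -11.429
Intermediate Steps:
P(n) = 8/(2 + n) (P(n) = 8/(n + 2) = 8/(2 + n))
K = 7 (K = 1 + 6 = 7)
P(-9)*(K + G(3)) = (8/(2 - 9))*(7 + 3) = (8/(-7))*10 = (8*(-1/7))*10 = -8/7*10 = -80/7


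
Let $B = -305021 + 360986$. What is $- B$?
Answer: $-55965$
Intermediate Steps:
$B = 55965$
$- B = \left(-1\right) 55965 = -55965$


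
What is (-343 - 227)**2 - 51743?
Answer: 273157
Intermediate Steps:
(-343 - 227)**2 - 51743 = (-570)**2 - 51743 = 324900 - 51743 = 273157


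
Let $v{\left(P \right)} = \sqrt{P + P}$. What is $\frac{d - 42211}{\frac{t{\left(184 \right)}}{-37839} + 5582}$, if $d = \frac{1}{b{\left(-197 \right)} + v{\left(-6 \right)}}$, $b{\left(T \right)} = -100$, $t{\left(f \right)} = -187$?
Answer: $- \frac{3997847684562}{528677364955} - \frac{37839 i \sqrt{3}}{1057354729910} \approx -7.562 - 6.1984 \cdot 10^{-8} i$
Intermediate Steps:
$v{\left(P \right)} = \sqrt{2} \sqrt{P}$ ($v{\left(P \right)} = \sqrt{2 P} = \sqrt{2} \sqrt{P}$)
$d = \frac{1}{-100 + 2 i \sqrt{3}}$ ($d = \frac{1}{-100 + \sqrt{2} \sqrt{-6}} = \frac{1}{-100 + \sqrt{2} i \sqrt{6}} = \frac{1}{-100 + 2 i \sqrt{3}} \approx -0.009988 - 0.00034599 i$)
$\frac{d - 42211}{\frac{t{\left(184 \right)}}{-37839} + 5582} = \frac{\left(- \frac{25}{2503} - \frac{i \sqrt{3}}{5006}\right) - 42211}{- \frac{187}{-37839} + 5582} = \frac{- \frac{105654158}{2503} - \frac{i \sqrt{3}}{5006}}{\left(-187\right) \left(- \frac{1}{37839}\right) + 5582} = \frac{- \frac{105654158}{2503} - \frac{i \sqrt{3}}{5006}}{\frac{187}{37839} + 5582} = \frac{- \frac{105654158}{2503} - \frac{i \sqrt{3}}{5006}}{\frac{211217485}{37839}} = \left(- \frac{105654158}{2503} - \frac{i \sqrt{3}}{5006}\right) \frac{37839}{211217485} = - \frac{3997847684562}{528677364955} - \frac{37839 i \sqrt{3}}{1057354729910}$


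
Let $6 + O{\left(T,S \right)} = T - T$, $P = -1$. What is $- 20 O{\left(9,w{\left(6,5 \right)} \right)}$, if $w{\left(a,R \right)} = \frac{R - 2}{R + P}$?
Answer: $120$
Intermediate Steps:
$w{\left(a,R \right)} = \frac{-2 + R}{-1 + R}$ ($w{\left(a,R \right)} = \frac{R - 2}{R - 1} = \frac{-2 + R}{-1 + R}$)
$O{\left(T,S \right)} = -6$ ($O{\left(T,S \right)} = -6 + \left(T - T\right) = -6 + 0 = -6$)
$- 20 O{\left(9,w{\left(6,5 \right)} \right)} = \left(-20\right) \left(-6\right) = 120$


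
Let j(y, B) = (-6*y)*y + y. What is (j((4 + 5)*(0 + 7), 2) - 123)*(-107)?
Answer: 2554518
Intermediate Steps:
j(y, B) = y - 6*y² (j(y, B) = -6*y² + y = y - 6*y²)
(j((4 + 5)*(0 + 7), 2) - 123)*(-107) = (((4 + 5)*(0 + 7))*(1 - 6*(4 + 5)*(0 + 7)) - 123)*(-107) = ((9*7)*(1 - 54*7) - 123)*(-107) = (63*(1 - 6*63) - 123)*(-107) = (63*(1 - 378) - 123)*(-107) = (63*(-377) - 123)*(-107) = (-23751 - 123)*(-107) = -23874*(-107) = 2554518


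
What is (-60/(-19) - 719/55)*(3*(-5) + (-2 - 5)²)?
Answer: -352274/1045 ≈ -337.10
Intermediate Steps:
(-60/(-19) - 719/55)*(3*(-5) + (-2 - 5)²) = (-60*(-1/19) - 719*1/55)*(-15 + (-7)²) = (60/19 - 719/55)*(-15 + 49) = -10361/1045*34 = -352274/1045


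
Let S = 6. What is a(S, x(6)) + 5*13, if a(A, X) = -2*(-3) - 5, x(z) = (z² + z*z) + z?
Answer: 66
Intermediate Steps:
x(z) = z + 2*z² (x(z) = (z² + z²) + z = 2*z² + z = z + 2*z²)
a(A, X) = 1 (a(A, X) = 6 - 5 = 1)
a(S, x(6)) + 5*13 = 1 + 5*13 = 1 + 65 = 66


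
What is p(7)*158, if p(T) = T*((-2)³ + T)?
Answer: -1106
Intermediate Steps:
p(T) = T*(-8 + T)
p(7)*158 = (7*(-8 + 7))*158 = (7*(-1))*158 = -7*158 = -1106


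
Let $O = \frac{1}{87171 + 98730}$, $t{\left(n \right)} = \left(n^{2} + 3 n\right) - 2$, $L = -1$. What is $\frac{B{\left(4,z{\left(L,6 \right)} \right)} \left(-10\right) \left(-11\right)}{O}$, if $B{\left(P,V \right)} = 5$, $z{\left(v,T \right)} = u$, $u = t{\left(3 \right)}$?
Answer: $102245550$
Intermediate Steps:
$t{\left(n \right)} = -2 + n^{2} + 3 n$
$u = 16$ ($u = -2 + 3^{2} + 3 \cdot 3 = -2 + 9 + 9 = 16$)
$z{\left(v,T \right)} = 16$
$O = \frac{1}{185901} \approx 5.3792 \cdot 10^{-6}$
$\frac{B{\left(4,z{\left(L,6 \right)} \right)} \left(-10\right) \left(-11\right)}{O} = 5 \left(-10\right) \left(-11\right) \frac{1}{\frac{1}{185901}} = \left(-50\right) \left(-11\right) 185901 = 550 \cdot 185901 = 102245550$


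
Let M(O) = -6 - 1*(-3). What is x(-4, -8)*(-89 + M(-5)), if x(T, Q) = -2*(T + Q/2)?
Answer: -1472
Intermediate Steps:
x(T, Q) = -Q - 2*T (x(T, Q) = -2*(T + Q*(½)) = -2*(T + Q/2) = -Q - 2*T)
M(O) = -3 (M(O) = -6 + 3 = -3)
x(-4, -8)*(-89 + M(-5)) = (-1*(-8) - 2*(-4))*(-89 - 3) = (8 + 8)*(-92) = 16*(-92) = -1472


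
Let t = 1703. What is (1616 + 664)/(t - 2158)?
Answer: -456/91 ≈ -5.0110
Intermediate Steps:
(1616 + 664)/(t - 2158) = (1616 + 664)/(1703 - 2158) = 2280/(-455) = 2280*(-1/455) = -456/91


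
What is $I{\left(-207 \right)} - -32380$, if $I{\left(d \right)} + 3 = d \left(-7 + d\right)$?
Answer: $76675$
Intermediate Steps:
$I{\left(d \right)} = -3 + d \left(-7 + d\right)$
$I{\left(-207 \right)} - -32380 = \left(-3 + \left(-207\right)^{2} - -1449\right) - -32380 = \left(-3 + 42849 + 1449\right) + 32380 = 44295 + 32380 = 76675$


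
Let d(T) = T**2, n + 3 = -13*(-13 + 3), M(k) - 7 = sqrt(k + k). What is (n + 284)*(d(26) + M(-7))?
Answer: 280713 + 411*I*sqrt(14) ≈ 2.8071e+5 + 1537.8*I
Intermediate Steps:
M(k) = 7 + sqrt(2)*sqrt(k) (M(k) = 7 + sqrt(k + k) = 7 + sqrt(2*k) = 7 + sqrt(2)*sqrt(k))
n = 127 (n = -3 - 13*(-13 + 3) = -3 - 13*(-10) = -3 + 130 = 127)
(n + 284)*(d(26) + M(-7)) = (127 + 284)*(26**2 + (7 + sqrt(2)*sqrt(-7))) = 411*(676 + (7 + sqrt(2)*(I*sqrt(7)))) = 411*(676 + (7 + I*sqrt(14))) = 411*(683 + I*sqrt(14)) = 280713 + 411*I*sqrt(14)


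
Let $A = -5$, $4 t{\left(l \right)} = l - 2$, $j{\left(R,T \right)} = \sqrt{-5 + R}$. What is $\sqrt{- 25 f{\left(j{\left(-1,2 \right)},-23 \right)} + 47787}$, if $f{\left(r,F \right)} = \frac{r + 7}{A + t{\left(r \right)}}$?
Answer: $\sqrt{\frac{1052014 - 47687 i \sqrt{6}}{22 - i \sqrt{6}}} \approx 218.67 + 0.0331 i$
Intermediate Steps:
$t{\left(l \right)} = - \frac{1}{2} + \frac{l}{4}$ ($t{\left(l \right)} = \frac{l - 2}{4} = \frac{-2 + l}{4} = - \frac{1}{2} + \frac{l}{4}$)
$f{\left(r,F \right)} = \frac{7 + r}{- \frac{11}{2} + \frac{r}{4}}$ ($f{\left(r,F \right)} = \frac{r + 7}{-5 + \left(- \frac{1}{2} + \frac{r}{4}\right)} = \frac{7 + r}{- \frac{11}{2} + \frac{r}{4}}$)
$\sqrt{- 25 f{\left(j{\left(-1,2 \right)},-23 \right)} + 47787} = \sqrt{- 25 \frac{4 \left(7 + \sqrt{-5 - 1}\right)}{-22 + \sqrt{-5 - 1}} + 47787} = \sqrt{- 25 \frac{4 \left(7 + \sqrt{-6}\right)}{-22 + \sqrt{-6}} + 47787} = \sqrt{- 25 \frac{4 \left(7 + i \sqrt{6}\right)}{-22 + i \sqrt{6}} + 47787} = \sqrt{- \frac{100 \left(7 + i \sqrt{6}\right)}{-22 + i \sqrt{6}} + 47787} = \sqrt{47787 - \frac{100 \left(7 + i \sqrt{6}\right)}{-22 + i \sqrt{6}}}$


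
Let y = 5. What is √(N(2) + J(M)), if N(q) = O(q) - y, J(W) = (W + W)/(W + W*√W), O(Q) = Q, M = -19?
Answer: √((1 + 3*I*√19)/(-1 - I*√19)) ≈ 0.12762 - 1.7077*I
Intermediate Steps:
J(W) = 2*W/(W + W^(3/2)) (J(W) = (2*W)/(W + W^(3/2)) = 2*W/(W + W^(3/2)))
N(q) = -5 + q (N(q) = q - 1*5 = q - 5 = -5 + q)
√(N(2) + J(M)) = √((-5 + 2) + 2*(-19)/(-19 + (-19)^(3/2))) = √(-3 + 2*(-19)/(-19 - 19*I*√19)) = √(-3 - 38/(-19 - 19*I*√19))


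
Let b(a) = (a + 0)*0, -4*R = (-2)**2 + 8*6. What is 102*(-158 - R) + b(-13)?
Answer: -14790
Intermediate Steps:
R = -13 (R = -((-2)**2 + 8*6)/4 = -(4 + 48)/4 = -1/4*52 = -13)
b(a) = 0 (b(a) = a*0 = 0)
102*(-158 - R) + b(-13) = 102*(-158 - 1*(-13)) + 0 = 102*(-158 + 13) + 0 = 102*(-145) + 0 = -14790 + 0 = -14790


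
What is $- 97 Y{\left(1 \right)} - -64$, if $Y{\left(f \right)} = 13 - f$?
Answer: $-1100$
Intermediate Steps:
$- 97 Y{\left(1 \right)} - -64 = - 97 \left(13 - 1\right) - -64 = - 97 \left(13 - 1\right) + 64 = \left(-97\right) 12 + 64 = -1164 + 64 = -1100$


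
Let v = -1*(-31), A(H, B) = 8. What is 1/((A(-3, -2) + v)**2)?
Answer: 1/1521 ≈ 0.00065746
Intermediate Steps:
v = 31
1/((A(-3, -2) + v)**2) = 1/((8 + 31)**2) = 1/(39**2) = 1/1521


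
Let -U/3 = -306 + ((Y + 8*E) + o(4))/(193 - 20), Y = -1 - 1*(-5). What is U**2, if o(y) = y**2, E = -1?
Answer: 25210453284/29929 ≈ 8.4234e+5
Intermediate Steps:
Y = 4 (Y = -1 + 5 = 4)
U = 158778/173 (U = -3*(-306 + ((4 + 8*(-1)) + 4**2)/(193 - 20)) = -3*(-306 + ((4 - 8) + 16)/173) = -3*(-306 + (-4 + 16)*(1/173)) = -3*(-306 + 12*(1/173)) = -3*(-306 + 12/173) = -3*(-52926/173) = 158778/173 ≈ 917.79)
U**2 = (158778/173)**2 = 25210453284/29929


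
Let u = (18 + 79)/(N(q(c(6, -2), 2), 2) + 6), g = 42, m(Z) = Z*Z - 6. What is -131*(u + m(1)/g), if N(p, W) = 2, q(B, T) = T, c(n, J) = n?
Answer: -264227/168 ≈ -1572.8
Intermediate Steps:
m(Z) = -6 + Z² (m(Z) = Z² - 6 = -6 + Z²)
u = 97/8 (u = (18 + 79)/(2 + 6) = 97/8 ≈ 12.125)
-131*(u + m(1)/g) = -131*(97/8 + (-6 + 1²)/42) = -131*(97/8 + (-6 + 1)*(1/42)) = -131*(97/8 - 5*1/42) = -131*(97/8 - 5/42) = -131*2017/168 = -264227/168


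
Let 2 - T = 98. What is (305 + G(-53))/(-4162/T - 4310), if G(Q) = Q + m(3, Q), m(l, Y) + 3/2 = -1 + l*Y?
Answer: -4344/204799 ≈ -0.021211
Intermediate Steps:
m(l, Y) = -5/2 + Y*l (m(l, Y) = -3/2 + (-1 + l*Y) = -3/2 + (-1 + Y*l) = -5/2 + Y*l)
T = -96 (T = 2 - 1*98 = 2 - 98 = -96)
G(Q) = -5/2 + 4*Q (G(Q) = Q + (-5/2 + Q*3) = Q + (-5/2 + 3*Q) = -5/2 + 4*Q)
(305 + G(-53))/(-4162/T - 4310) = (305 + (-5/2 + 4*(-53)))/(-4162/(-96) - 4310) = (305 + (-5/2 - 212))/(-4162*(-1/96) - 4310) = (305 - 429/2)/(2081/48 - 4310) = 181/(2*(-204799/48)) = (181/2)*(-48/204799) = -4344/204799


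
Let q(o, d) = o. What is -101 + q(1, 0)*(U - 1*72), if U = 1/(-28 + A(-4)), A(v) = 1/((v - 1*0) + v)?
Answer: -38933/225 ≈ -173.04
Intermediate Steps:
A(v) = 1/(2*v) (A(v) = 1/((v + 0) + v) = 1/(v + v) = 1/(2*v))
U = -8/225 (U = 1/(-28 + (½)/(-4)) = 1/(-28 + (½)*(-¼)) = 1/(-28 - ⅛) = 1/(-225/8) = -8/225 ≈ -0.035556)
-101 + q(1, 0)*(U - 1*72) = -101 + 1*(-8/225 - 1*72) = -101 + 1*(-8/225 - 72) = -101 + 1*(-16208/225) = -101 - 16208/225 = -38933/225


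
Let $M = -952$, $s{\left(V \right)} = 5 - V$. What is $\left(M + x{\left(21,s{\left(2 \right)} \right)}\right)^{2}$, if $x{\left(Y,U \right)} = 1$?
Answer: $904401$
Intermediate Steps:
$\left(M + x{\left(21,s{\left(2 \right)} \right)}\right)^{2} = \left(-952 + 1\right)^{2} = \left(-951\right)^{2} = 904401$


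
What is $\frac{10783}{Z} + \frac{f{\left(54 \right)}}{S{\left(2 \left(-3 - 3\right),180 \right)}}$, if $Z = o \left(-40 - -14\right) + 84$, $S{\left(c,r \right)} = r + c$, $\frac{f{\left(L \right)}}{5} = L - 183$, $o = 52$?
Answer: $- \frac{219117}{17752} \approx -12.343$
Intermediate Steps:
$f{\left(L \right)} = -915 + 5 L$ ($f{\left(L \right)} = 5 \left(L - 183\right) = 5 \left(-183 + L\right) = -915 + 5 L$)
$S{\left(c,r \right)} = c + r$
$Z = -1268$ ($Z = 52 \left(-40 - -14\right) + 84 = 52 \left(-40 + 14\right) + 84 = 52 \left(-26\right) + 84 = -1352 + 84 = -1268$)
$\frac{10783}{Z} + \frac{f{\left(54 \right)}}{S{\left(2 \left(-3 - 3\right),180 \right)}} = \frac{10783}{-1268} + \frac{-915 + 5 \cdot 54}{2 \left(-3 - 3\right) + 180} = 10783 \left(- \frac{1}{1268}\right) + \frac{-915 + 270}{2 \left(-6\right) + 180} = - \frac{10783}{1268} - \frac{645}{-12 + 180} = - \frac{10783}{1268} - \frac{645}{168} = - \frac{10783}{1268} - \frac{215}{56} = - \frac{219117}{17752}$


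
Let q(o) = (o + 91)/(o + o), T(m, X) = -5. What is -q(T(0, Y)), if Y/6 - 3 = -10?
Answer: 43/5 ≈ 8.6000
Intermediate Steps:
Y = -42 (Y = 18 + 6*(-10) = 18 - 60 = -42)
q(o) = (91 + o)/(2*o) (q(o) = (91 + o)/((2*o)) = (91 + o)*(1/(2*o)) = (91 + o)/(2*o))
-q(T(0, Y)) = -(91 - 5)/(2*(-5)) = -(-1)*86/(2*5) = -1*(-43/5) = 43/5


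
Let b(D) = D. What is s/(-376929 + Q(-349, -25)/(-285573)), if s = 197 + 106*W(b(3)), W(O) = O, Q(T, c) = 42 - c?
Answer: -147070095/107640745384 ≈ -0.0013663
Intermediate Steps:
s = 515 (s = 197 + 106*3 = 197 + 318 = 515)
s/(-376929 + Q(-349, -25)/(-285573)) = 515/(-376929 + (42 - 1*(-25))/(-285573)) = 515/(-376929 + (42 + 25)*(-1/285573)) = 515/(-376929 + 67*(-1/285573)) = 515/(-376929 - 67/285573) = 515/(-107640745384/285573) = 515*(-285573/107640745384) = -147070095/107640745384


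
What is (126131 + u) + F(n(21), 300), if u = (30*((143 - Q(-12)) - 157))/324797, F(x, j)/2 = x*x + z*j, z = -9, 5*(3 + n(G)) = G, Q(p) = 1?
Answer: 980350039309/8119925 ≈ 1.2073e+5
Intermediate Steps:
n(G) = -3 + G/5
F(x, j) = -18*j + 2*x² (F(x, j) = 2*(x*x - 9*j) = 2*(x² - 9*j) = -18*j + 2*x²)
u = -450/324797 (u = (30*((143 - 1*1) - 157))/324797 = (30*((143 - 1) - 157))*(1/324797) = (30*(142 - 157))*(1/324797) = (30*(-15))*(1/324797) = -450*1/324797 = -450/324797 ≈ -0.0013855)
(126131 + u) + F(n(21), 300) = (126131 - 450/324797) + (-18*300 + 2*(-3 + (⅕)*21)²) = 40966969957/324797 + (-5400 + 2*(-3 + 21/5)²) = 40966969957/324797 + (-5400 + 2*(6/5)²) = 40966969957/324797 + (-5400 + 2*(36/25)) = 40966969957/324797 + (-5400 + 72/25) = 40966969957/324797 - 134928/25 = 980350039309/8119925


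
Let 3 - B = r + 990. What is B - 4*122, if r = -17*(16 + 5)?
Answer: -1118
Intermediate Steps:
r = -357 (r = -17*21 = -357)
B = -630 (B = 3 - (-357 + 990) = 3 - 1*633 = 3 - 633 = -630)
B - 4*122 = -630 - 4*122 = -630 - 1*488 = -630 - 488 = -1118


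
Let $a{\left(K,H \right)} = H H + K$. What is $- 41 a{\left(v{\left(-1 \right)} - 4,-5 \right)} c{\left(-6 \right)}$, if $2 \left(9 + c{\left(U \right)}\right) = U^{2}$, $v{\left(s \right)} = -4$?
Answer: $-6273$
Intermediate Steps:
$a{\left(K,H \right)} = K + H^{2}$ ($a{\left(K,H \right)} = H^{2} + K = K + H^{2}$)
$c{\left(U \right)} = -9 + \frac{U^{2}}{2}$
$- 41 a{\left(v{\left(-1 \right)} - 4,-5 \right)} c{\left(-6 \right)} = - 41 \left(\left(-4 - 4\right) + \left(-5\right)^{2}\right) \left(-9 + \frac{\left(-6\right)^{2}}{2}\right) = - 41 \left(\left(-4 - 4\right) + 25\right) \left(-9 + \frac{1}{2} \cdot 36\right) = - 41 \left(-8 + 25\right) \left(-9 + 18\right) = \left(-41\right) 17 \cdot 9 = \left(-697\right) 9 = -6273$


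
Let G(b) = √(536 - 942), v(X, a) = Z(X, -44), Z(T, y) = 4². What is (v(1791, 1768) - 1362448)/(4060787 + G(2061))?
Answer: -5532546153984/16489991059775 + 1362432*I*√406/16489991059775 ≈ -0.33551 + 1.6648e-6*I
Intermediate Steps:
Z(T, y) = 16
v(X, a) = 16
G(b) = I*√406 (G(b) = √(-406) = I*√406)
(v(1791, 1768) - 1362448)/(4060787 + G(2061)) = (16 - 1362448)/(4060787 + I*√406) = -1362432/(4060787 + I*√406)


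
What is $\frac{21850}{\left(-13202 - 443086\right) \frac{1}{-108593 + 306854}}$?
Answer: $- \frac{103142925}{10864} \approx -9494.0$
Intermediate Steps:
$\frac{21850}{\left(-13202 - 443086\right) \frac{1}{-108593 + 306854}} = \frac{21850}{\left(-456288\right) \frac{1}{198261}} = \frac{21850}{- \frac{21728}{9441}} = 21850 \left(- \frac{9441}{21728}\right) = - \frac{103142925}{10864}$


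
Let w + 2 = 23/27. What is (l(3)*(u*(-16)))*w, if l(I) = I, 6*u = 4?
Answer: 992/27 ≈ 36.741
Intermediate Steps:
u = ⅔ (u = (⅙)*4 = ⅔ ≈ 0.66667)
w = -31/27 (w = -2 + 23/27 = -31/27 ≈ -1.1481)
(l(3)*(u*(-16)))*w = (3*((⅔)*(-16)))*(-31/27) = (3*(-32/3))*(-31/27) = -32*(-31/27) = 992/27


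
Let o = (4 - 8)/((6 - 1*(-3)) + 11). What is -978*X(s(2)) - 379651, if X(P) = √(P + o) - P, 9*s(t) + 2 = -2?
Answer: -1140257/3 - 326*I*√145/5 ≈ -3.8009e+5 - 785.11*I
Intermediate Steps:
s(t) = -4/9 (s(t) = -2/9 + (⅑)*(-2) = -2/9 - 2/9 = -4/9)
o = -⅕ (o = -4/((6 + 3) + 11) = -4/(9 + 11) = -4/20 = -4*1/20 = -⅕ ≈ -0.20000)
X(P) = √(-⅕ + P) - P (X(P) = √(P - ⅕) - P = √(-⅕ + P) - P)
-978*X(s(2)) - 379651 = -978*(-1*(-4/9) + √(-5 + 25*(-4/9))/5) - 379651 = -978*(4/9 + √(-5 - 100/9)/5) - 379651 = -978*(4/9 + √(-145/9)/5) - 379651 = -978*(4/9 + (I*√145/3)/5) - 379651 = -978*(4/9 + I*√145/15) - 379651 = (-1304/3 - 326*I*√145/5) - 379651 = -1140257/3 - 326*I*√145/5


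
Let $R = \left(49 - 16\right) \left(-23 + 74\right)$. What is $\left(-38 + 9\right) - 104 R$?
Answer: $-175061$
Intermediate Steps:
$R = 1683$ ($R = 33 \cdot 51 = 1683$)
$\left(-38 + 9\right) - 104 R = \left(-38 + 9\right) - 175032 = -29 - 175032 = -175061$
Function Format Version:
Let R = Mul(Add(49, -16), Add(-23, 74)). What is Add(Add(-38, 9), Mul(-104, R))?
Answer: -175061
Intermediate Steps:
R = 1683 (R = Mul(33, 51) = 1683)
Add(Add(-38, 9), Mul(-104, R)) = Add(Add(-38, 9), Mul(-104, 1683)) = Add(-29, -175032) = -175061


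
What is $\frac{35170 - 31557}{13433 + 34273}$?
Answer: $\frac{3613}{47706} \approx 0.075735$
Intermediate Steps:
$\frac{35170 - 31557}{13433 + 34273} = \frac{3613}{47706}$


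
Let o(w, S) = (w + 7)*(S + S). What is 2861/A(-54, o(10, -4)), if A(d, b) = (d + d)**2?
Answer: 2861/11664 ≈ 0.24528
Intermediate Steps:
o(w, S) = 2*S*(7 + w) (o(w, S) = (7 + w)*(2*S) = 2*S*(7 + w))
A(d, b) = 4*d**2 (A(d, b) = (2*d)**2 = 4*d**2)
2861/A(-54, o(10, -4)) = 2861/((4*(-54)**2)) = 2861/((4*2916)) = 2861/11664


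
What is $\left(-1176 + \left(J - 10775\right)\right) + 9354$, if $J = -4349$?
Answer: $-6946$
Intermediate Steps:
$\left(-1176 + \left(J - 10775\right)\right) + 9354 = \left(-1176 - 15124\right) + 9354 = -16300 + 9354 = -6946$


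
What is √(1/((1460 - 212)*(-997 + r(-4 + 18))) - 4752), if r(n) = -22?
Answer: 5*I*√19212946765194/317928 ≈ 68.935*I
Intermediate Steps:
√(1/((1460 - 212)*(-997 + r(-4 + 18))) - 4752) = √(1/((1460 - 212)*(-997 - 22)) - 4752) = √(1/(1248*(-1019)) - 4752) = √(1/(-1271712) - 4752) = √(-1/1271712 - 4752) = √(-6043175425/1271712) = 5*I*√19212946765194/317928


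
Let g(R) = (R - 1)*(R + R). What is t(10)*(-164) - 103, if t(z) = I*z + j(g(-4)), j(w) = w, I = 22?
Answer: -42743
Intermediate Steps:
g(R) = 2*R*(-1 + R) (g(R) = (-1 + R)*(2*R) = 2*R*(-1 + R))
t(z) = 40 + 22*z (t(z) = 22*z + 2*(-4)*(-1 - 4) = 22*z + 2*(-4)*(-5) = 22*z + 40 = 40 + 22*z)
t(10)*(-164) - 103 = (40 + 22*10)*(-164) - 103 = (40 + 220)*(-164) - 103 = 260*(-164) - 103 = -42640 - 103 = -42743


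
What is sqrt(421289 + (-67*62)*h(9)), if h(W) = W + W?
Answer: sqrt(346517) ≈ 588.66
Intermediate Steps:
h(W) = 2*W
sqrt(421289 + (-67*62)*h(9)) = sqrt(421289 + (-67*62)*(2*9)) = sqrt(421289 - 4154*18) = sqrt(421289 - 74772) = sqrt(346517)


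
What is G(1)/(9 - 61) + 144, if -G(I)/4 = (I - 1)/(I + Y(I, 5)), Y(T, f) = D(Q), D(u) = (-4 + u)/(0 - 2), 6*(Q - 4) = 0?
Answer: 144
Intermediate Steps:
Q = 4 (Q = 4 + (1/6)*0 = 4 + 0 = 4)
D(u) = 2 - u/2 (D(u) = (-4 + u)/(-2) = (-4 + u)*(-1/2) = 2 - u/2)
Y(T, f) = 0 (Y(T, f) = 2 - 1/2*4 = 2 - 2 = 0)
G(I) = -4*(-1 + I)/I (G(I) = -4*(I - 1)/(I + 0) = -4*(-1 + I)/I)
G(1)/(9 - 61) + 144 = (-4 + 4/1)/(9 - 61) + 144 = (-4 + 4*1)/(-52) + 144 = -(-4 + 4)/52 + 144 = -1/52*0 + 144 = 0 + 144 = 144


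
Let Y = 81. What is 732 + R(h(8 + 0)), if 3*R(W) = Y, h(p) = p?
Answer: 759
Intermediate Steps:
R(W) = 27 (R(W) = (⅓)*81 = 27)
732 + R(h(8 + 0)) = 732 + 27 = 759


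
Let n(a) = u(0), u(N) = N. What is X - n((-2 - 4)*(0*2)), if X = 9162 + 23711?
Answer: 32873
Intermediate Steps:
n(a) = 0
X = 32873
X - n((-2 - 4)*(0*2)) = 32873 - 1*0 = 32873 + 0 = 32873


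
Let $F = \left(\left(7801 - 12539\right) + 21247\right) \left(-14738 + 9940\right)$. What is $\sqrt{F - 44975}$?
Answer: $i \sqrt{79255157} \approx 8902.5 i$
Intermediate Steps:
$F = -79210182$ ($F = \left(-4738 + 21247\right) \left(-4798\right) = 16509 \left(-4798\right) = -79210182$)
$\sqrt{F - 44975} = \sqrt{-79210182 - 44975} = \sqrt{-79255157} = i \sqrt{79255157}$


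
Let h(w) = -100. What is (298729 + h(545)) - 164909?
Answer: 133720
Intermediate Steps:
(298729 + h(545)) - 164909 = (298729 - 100) - 164909 = 298629 - 164909 = 133720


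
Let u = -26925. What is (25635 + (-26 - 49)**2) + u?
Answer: 4335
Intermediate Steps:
(25635 + (-26 - 49)**2) + u = (25635 + (-26 - 49)**2) - 26925 = (25635 + (-75)**2) - 26925 = (25635 + 5625) - 26925 = 31260 - 26925 = 4335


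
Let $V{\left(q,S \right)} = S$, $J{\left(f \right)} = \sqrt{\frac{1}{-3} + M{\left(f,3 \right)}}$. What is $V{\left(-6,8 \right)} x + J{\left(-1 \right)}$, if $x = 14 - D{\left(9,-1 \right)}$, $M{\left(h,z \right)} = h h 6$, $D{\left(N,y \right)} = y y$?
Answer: $104 + \frac{\sqrt{51}}{3} \approx 106.38$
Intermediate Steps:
$D{\left(N,y \right)} = y^{2}$
$M{\left(h,z \right)} = 6 h^{2}$ ($M{\left(h,z \right)} = h^{2} \cdot 6 = 6 h^{2}$)
$J{\left(f \right)} = \sqrt{- \frac{1}{3} + 6 f^{2}}$ ($J{\left(f \right)} = \sqrt{\frac{1}{-3} + 6 f^{2}} = \sqrt{- \frac{1}{3} + 6 f^{2}}$)
$x = 13$ ($x = 14 - \left(-1\right)^{2} = 14 - 1 = 13$)
$V{\left(-6,8 \right)} x + J{\left(-1 \right)} = 8 \cdot 13 + \frac{\sqrt{-3 + 54 \left(-1\right)^{2}}}{3} = 104 + \frac{\sqrt{-3 + 54 \cdot 1}}{3} = 104 + \frac{\sqrt{-3 + 54}}{3} = 104 + \frac{\sqrt{51}}{3}$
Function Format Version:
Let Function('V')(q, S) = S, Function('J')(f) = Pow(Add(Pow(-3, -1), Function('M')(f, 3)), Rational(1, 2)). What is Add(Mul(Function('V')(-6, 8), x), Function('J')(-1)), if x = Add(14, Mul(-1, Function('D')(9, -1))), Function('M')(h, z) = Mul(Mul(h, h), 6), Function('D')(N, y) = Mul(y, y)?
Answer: Add(104, Mul(Rational(1, 3), Pow(51, Rational(1, 2)))) ≈ 106.38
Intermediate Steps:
Function('D')(N, y) = Pow(y, 2)
Function('M')(h, z) = Mul(6, Pow(h, 2)) (Function('M')(h, z) = Mul(Pow(h, 2), 6) = Mul(6, Pow(h, 2)))
Function('J')(f) = Pow(Add(Rational(-1, 3), Mul(6, Pow(f, 2))), Rational(1, 2)) (Function('J')(f) = Pow(Add(Pow(-3, -1), Mul(6, Pow(f, 2))), Rational(1, 2)) = Pow(Add(Rational(-1, 3), Mul(6, Pow(f, 2))), Rational(1, 2)))
x = 13 (x = Add(14, Mul(-1, Pow(-1, 2))) = Add(14, Mul(-1, 1)) = Add(14, -1) = 13)
Add(Mul(Function('V')(-6, 8), x), Function('J')(-1)) = Add(Mul(8, 13), Mul(Rational(1, 3), Pow(Add(-3, Mul(54, Pow(-1, 2))), Rational(1, 2)))) = Add(104, Mul(Rational(1, 3), Pow(Add(-3, Mul(54, 1)), Rational(1, 2)))) = Add(104, Mul(Rational(1, 3), Pow(Add(-3, 54), Rational(1, 2)))) = Add(104, Mul(Rational(1, 3), Pow(51, Rational(1, 2))))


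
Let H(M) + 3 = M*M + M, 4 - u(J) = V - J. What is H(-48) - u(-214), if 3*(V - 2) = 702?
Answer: 2699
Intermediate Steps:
V = 236 (V = 2 + (⅓)*702 = 2 + 234 = 236)
u(J) = -232 + J (u(J) = 4 - (236 - J) = 4 + (-236 + J) = -232 + J)
H(M) = -3 + M + M² (H(M) = -3 + (M*M + M) = -3 + (M² + M) = -3 + (M + M²) = -3 + M + M²)
H(-48) - u(-214) = (-3 - 48 + (-48)²) - (-232 - 214) = (-3 - 48 + 2304) - 1*(-446) = 2253 + 446 = 2699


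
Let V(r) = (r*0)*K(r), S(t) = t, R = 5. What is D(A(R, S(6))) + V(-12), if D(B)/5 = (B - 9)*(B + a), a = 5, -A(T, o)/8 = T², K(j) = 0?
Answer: 203775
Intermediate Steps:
A(T, o) = -8*T²
V(r) = 0 (V(r) = (r*0)*0 = 0*0 = 0)
D(B) = 5*(-9 + B)*(5 + B) (D(B) = 5*((B - 9)*(B + 5)) = 5*((-9 + B)*(5 + B)) = 5*(-9 + B)*(5 + B))
D(A(R, S(6))) + V(-12) = (-225 - (-160)*5² + 5*(-8*5²)²) + 0 = (-225 - (-160)*25 + 5*(-8*25)²) + 0 = (-225 - 20*(-200) + 5*(-200)²) + 0 = (-225 + 4000 + 5*40000) + 0 = (-225 + 4000 + 200000) + 0 = 203775 + 0 = 203775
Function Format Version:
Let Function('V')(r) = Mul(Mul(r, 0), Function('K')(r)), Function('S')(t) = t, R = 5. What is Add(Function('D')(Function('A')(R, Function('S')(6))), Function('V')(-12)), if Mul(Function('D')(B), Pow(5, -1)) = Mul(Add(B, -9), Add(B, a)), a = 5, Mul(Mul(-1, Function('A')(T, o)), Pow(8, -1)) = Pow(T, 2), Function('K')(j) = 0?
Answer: 203775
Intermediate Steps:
Function('A')(T, o) = Mul(-8, Pow(T, 2))
Function('V')(r) = 0 (Function('V')(r) = Mul(Mul(r, 0), 0) = Mul(0, 0) = 0)
Function('D')(B) = Mul(5, Add(-9, B), Add(5, B)) (Function('D')(B) = Mul(5, Mul(Add(B, -9), Add(B, 5))) = Mul(5, Mul(Add(-9, B), Add(5, B))) = Mul(5, Add(-9, B), Add(5, B)))
Add(Function('D')(Function('A')(R, Function('S')(6))), Function('V')(-12)) = Add(Add(-225, Mul(-20, Mul(-8, Pow(5, 2))), Mul(5, Pow(Mul(-8, Pow(5, 2)), 2))), 0) = Add(Add(-225, Mul(-20, Mul(-8, 25)), Mul(5, Pow(Mul(-8, 25), 2))), 0) = Add(Add(-225, Mul(-20, -200), Mul(5, Pow(-200, 2))), 0) = Add(Add(-225, 4000, Mul(5, 40000)), 0) = Add(Add(-225, 4000, 200000), 0) = Add(203775, 0) = 203775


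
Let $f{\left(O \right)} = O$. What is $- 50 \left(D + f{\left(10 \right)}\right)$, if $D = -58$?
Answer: $2400$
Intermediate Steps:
$- 50 \left(D + f{\left(10 \right)}\right) = - 50 \left(-58 + 10\right) = \left(-50\right) \left(-48\right) = 2400$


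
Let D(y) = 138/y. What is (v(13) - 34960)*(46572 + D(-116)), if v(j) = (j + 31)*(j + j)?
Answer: -45670317156/29 ≈ -1.5748e+9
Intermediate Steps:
v(j) = 2*j*(31 + j) (v(j) = (31 + j)*(2*j) = 2*j*(31 + j))
(v(13) - 34960)*(46572 + D(-116)) = (2*13*(31 + 13) - 34960)*(46572 + 138/(-116)) = (2*13*44 - 34960)*(46572 + 138*(-1/116)) = (1144 - 34960)*(46572 - 69/58) = -33816*2701107/58 = -45670317156/29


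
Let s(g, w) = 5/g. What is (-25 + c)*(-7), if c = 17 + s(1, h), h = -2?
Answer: 21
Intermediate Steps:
c = 22 (c = 17 + 5/1 = 17 + 5*1 = 17 + 5 = 22)
(-25 + c)*(-7) = (-25 + 22)*(-7) = -3*(-7) = 21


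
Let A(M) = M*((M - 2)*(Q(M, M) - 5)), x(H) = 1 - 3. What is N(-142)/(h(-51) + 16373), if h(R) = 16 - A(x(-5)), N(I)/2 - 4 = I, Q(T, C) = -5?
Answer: -276/16469 ≈ -0.016759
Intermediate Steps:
x(H) = -2
N(I) = 8 + 2*I
A(M) = M*(20 - 10*M) (A(M) = M*((M - 2)*(-5 - 5)) = M*((-2 + M)*(-10)) = M*(20 - 10*M))
h(R) = 96 (h(R) = 16 - 10*(-2)*(2 - 1*(-2)) = 16 - 10*(-2)*(2 + 2) = 16 - 10*(-2)*4 = 16 - 1*(-80) = 16 + 80 = 96)
N(-142)/(h(-51) + 16373) = (8 + 2*(-142))/(96 + 16373) = (8 - 284)/16469 = -276*1/16469 = -276/16469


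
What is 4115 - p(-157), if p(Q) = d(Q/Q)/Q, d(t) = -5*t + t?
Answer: 646051/157 ≈ 4115.0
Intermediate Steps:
d(t) = -4*t
p(Q) = -4/Q (p(Q) = (-4*Q/Q)/Q = (-4*1)/Q = -4/Q)
4115 - p(-157) = 4115 - (-4)/(-157) = 4115 - (-4)*(-1)/157 = 4115 - 1*4/157 = 4115 - 4/157 = 646051/157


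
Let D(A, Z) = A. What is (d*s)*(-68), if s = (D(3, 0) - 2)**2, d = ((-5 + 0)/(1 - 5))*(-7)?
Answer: 595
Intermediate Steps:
d = -35/4 (d = -5/(-4)*(-7) = -5*(-1/4)*(-7) = (5/4)*(-7) = -35/4 ≈ -8.7500)
s = 1 (s = (3 - 2)**2 = 1**2 = 1)
(d*s)*(-68) = -35/4*1*(-68) = -35/4*(-68) = 595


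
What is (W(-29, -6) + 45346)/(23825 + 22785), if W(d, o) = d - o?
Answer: 45323/46610 ≈ 0.97239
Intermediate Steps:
(W(-29, -6) + 45346)/(23825 + 22785) = ((-29 - 1*(-6)) + 45346)/(23825 + 22785) = ((-29 + 6) + 45346)/46610 = (-23 + 45346)*(1/46610) = 45323*(1/46610) = 45323/46610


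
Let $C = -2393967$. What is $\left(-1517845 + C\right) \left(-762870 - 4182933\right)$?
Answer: $19347051525036$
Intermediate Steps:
$\left(-1517845 + C\right) \left(-762870 - 4182933\right) = \left(-1517845 - 2393967\right) \left(-762870 - 4182933\right) = \left(-3911812\right) \left(-4945803\right) = 19347051525036$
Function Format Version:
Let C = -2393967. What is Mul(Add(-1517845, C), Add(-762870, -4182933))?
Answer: 19347051525036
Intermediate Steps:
Mul(Add(-1517845, C), Add(-762870, -4182933)) = Mul(Add(-1517845, -2393967), Add(-762870, -4182933)) = Mul(-3911812, -4945803) = 19347051525036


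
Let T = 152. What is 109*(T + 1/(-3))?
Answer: 49595/3 ≈ 16532.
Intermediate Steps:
109*(T + 1/(-3)) = 109*(152 + 1/(-3)) = 109*(152 - ⅓) = 109*(455/3) = 49595/3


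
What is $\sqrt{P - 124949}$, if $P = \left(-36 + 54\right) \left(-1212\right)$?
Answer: $i \sqrt{146765} \approx 383.1 i$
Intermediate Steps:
$P = -21816$ ($P = 18 \left(-1212\right) = -21816$)
$\sqrt{P - 124949} = \sqrt{-21816 - 124949} = \sqrt{-146765} = i \sqrt{146765}$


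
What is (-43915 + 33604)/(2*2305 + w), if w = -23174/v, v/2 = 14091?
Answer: -145292301/64947923 ≈ -2.2371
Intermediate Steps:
v = 28182 (v = 2*14091 = 28182)
w = -11587/14091 (w = -23174/28182 = -23174*1/28182 = -11587/14091 ≈ -0.82230)
(-43915 + 33604)/(2*2305 + w) = (-43915 + 33604)/(2*2305 - 11587/14091) = -10311/(4610 - 11587/14091) = -10311/64947923/14091 = -10311*14091/64947923 = -145292301/64947923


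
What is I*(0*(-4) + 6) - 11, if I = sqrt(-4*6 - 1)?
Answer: -11 + 30*I ≈ -11.0 + 30.0*I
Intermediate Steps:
I = 5*I (I = sqrt(-24 - 1) = sqrt(-25) = 5*I ≈ 5.0*I)
I*(0*(-4) + 6) - 11 = (5*I)*(0*(-4) + 6) - 11 = (5*I)*(0 + 6) - 11 = (5*I)*6 - 11 = 30*I - 11 = -11 + 30*I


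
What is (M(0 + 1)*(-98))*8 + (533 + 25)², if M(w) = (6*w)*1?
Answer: 306660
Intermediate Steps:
M(w) = 6*w
(M(0 + 1)*(-98))*8 + (533 + 25)² = ((6*(0 + 1))*(-98))*8 + (533 + 25)² = ((6*1)*(-98))*8 + 558² = (6*(-98))*8 + 311364 = -588*8 + 311364 = -4704 + 311364 = 306660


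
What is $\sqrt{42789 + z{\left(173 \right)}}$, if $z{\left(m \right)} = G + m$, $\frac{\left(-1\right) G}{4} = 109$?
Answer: $\sqrt{42526} \approx 206.22$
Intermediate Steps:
$G = -436$ ($G = \left(-4\right) 109 = -436$)
$z{\left(m \right)} = -436 + m$
$\sqrt{42789 + z{\left(173 \right)}} = \sqrt{42789 + \left(-436 + 173\right)} = \sqrt{42789 - 263} = \sqrt{42526}$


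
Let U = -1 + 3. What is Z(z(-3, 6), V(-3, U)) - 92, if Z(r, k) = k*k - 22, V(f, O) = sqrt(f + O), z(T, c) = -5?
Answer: -115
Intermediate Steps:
U = 2
V(f, O) = sqrt(O + f)
Z(r, k) = -22 + k**2 (Z(r, k) = k**2 - 22 = -22 + k**2)
Z(z(-3, 6), V(-3, U)) - 92 = (-22 + (sqrt(2 - 3))**2) - 92 = (-22 + (sqrt(-1))**2) - 92 = (-22 + I**2) - 92 = (-22 - 1) - 92 = -23 - 92 = -115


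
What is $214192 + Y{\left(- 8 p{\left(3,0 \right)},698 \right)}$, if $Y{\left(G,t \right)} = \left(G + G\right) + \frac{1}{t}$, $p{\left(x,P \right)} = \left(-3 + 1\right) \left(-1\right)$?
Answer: $\frac{149483681}{698} \approx 2.1416 \cdot 10^{5}$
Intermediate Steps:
$p{\left(x,P \right)} = 2$ ($p{\left(x,P \right)} = \left(-2\right) \left(-1\right) = 2$)
$Y{\left(G,t \right)} = \frac{1}{t} + 2 G$ ($Y{\left(G,t \right)} = 2 G + \frac{1}{t} = \frac{1}{t} + 2 G$)
$214192 + Y{\left(- 8 p{\left(3,0 \right)},698 \right)} = 214192 + \left(\frac{1}{698} + 2 \left(\left(-8\right) 2\right)\right) = 214192 + \left(\frac{1}{698} + 2 \left(-16\right)\right) = 214192 + \left(\frac{1}{698} - 32\right) = 214192 - \frac{22335}{698} = \frac{149483681}{698}$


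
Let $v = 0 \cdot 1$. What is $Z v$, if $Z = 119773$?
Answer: $0$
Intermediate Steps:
$v = 0$
$Z v = 119773 \cdot 0 = 0$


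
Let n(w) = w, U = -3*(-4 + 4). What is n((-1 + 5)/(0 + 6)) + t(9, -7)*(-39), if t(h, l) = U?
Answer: 2/3 ≈ 0.66667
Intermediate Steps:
U = 0 (U = -3*0 = 0)
t(h, l) = 0
n((-1 + 5)/(0 + 6)) + t(9, -7)*(-39) = (-1 + 5)/(0 + 6) + 0*(-39) = 4/6 + 0 = 4*(1/6) + 0 = 2/3 + 0 = 2/3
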